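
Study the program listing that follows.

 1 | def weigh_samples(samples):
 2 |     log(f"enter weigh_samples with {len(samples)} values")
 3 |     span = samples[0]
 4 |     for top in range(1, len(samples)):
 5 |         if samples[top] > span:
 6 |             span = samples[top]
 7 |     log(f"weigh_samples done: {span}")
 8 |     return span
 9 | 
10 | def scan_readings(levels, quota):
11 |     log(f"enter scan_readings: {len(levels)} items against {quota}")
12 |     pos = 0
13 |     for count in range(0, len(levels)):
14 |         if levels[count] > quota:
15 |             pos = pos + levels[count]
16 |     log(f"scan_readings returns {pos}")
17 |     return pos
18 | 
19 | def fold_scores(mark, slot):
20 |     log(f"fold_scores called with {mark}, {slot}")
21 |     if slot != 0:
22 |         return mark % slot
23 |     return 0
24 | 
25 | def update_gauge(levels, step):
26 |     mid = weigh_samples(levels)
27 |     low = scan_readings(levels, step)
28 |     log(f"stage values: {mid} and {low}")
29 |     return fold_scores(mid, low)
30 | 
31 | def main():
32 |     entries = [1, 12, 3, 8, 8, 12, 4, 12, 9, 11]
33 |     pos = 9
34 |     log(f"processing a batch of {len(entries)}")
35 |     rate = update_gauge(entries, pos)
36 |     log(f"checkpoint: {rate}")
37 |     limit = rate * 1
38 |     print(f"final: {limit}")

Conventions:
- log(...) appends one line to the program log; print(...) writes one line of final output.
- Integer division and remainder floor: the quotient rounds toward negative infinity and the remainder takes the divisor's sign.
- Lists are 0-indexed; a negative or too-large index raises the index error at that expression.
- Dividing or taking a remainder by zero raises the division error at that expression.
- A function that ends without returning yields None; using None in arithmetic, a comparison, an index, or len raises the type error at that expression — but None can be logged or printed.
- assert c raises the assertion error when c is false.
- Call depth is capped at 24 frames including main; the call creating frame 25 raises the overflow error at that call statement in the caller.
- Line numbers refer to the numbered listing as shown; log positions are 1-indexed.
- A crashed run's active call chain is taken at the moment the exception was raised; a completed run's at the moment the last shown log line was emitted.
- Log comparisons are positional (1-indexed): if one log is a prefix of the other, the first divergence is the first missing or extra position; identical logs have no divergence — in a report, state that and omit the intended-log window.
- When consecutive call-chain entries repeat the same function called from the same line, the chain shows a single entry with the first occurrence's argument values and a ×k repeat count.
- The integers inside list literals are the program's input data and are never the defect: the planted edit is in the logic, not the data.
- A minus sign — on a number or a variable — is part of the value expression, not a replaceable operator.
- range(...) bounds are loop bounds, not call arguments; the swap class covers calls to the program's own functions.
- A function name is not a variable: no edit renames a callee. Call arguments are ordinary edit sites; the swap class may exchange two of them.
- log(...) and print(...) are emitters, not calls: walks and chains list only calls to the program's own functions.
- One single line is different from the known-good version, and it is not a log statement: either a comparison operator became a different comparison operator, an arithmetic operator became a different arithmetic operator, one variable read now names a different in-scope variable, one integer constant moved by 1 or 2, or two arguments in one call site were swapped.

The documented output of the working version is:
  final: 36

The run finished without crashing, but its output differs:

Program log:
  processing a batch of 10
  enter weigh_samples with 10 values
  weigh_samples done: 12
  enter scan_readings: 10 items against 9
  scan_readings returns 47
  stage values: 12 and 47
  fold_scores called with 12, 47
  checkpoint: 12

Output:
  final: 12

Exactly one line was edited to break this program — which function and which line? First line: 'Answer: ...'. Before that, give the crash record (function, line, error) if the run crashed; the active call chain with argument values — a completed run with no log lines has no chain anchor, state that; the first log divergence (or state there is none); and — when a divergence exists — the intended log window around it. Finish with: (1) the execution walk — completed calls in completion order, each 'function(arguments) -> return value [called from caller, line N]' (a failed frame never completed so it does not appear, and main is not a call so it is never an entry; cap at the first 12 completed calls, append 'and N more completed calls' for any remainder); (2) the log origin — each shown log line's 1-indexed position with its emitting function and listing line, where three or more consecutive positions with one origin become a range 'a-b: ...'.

Answer: the defect is in main at line 37.
Key observation: The logs agree in full; only the final output differs.
Call chain: main.
First divergence: none; the two logs match at every position.
Execution walk:
  weigh_samples([1, 12, 3, 8, 8, 12, 4, 12, 9, 11]) -> 12  [called from update_gauge, line 26]
  scan_readings([1, 12, 3, 8, 8, 12, 4, 12, 9, 11], 9) -> 47  [called from update_gauge, line 27]
  fold_scores(12, 47) -> 12  [called from update_gauge, line 29]
  update_gauge([1, 12, 3, 8, 8, 12, 4, 12, 9, 11], 9) -> 12  [called from main, line 35]
Log origins:
  1: emitted by main (line 34)
  2: emitted by weigh_samples (line 2)
  3: emitted by weigh_samples (line 7)
  4: emitted by scan_readings (line 11)
  5: emitted by scan_readings (line 16)
  6: emitted by update_gauge (line 28)
  7: emitted by fold_scores (line 20)
  8: emitted by main (line 36)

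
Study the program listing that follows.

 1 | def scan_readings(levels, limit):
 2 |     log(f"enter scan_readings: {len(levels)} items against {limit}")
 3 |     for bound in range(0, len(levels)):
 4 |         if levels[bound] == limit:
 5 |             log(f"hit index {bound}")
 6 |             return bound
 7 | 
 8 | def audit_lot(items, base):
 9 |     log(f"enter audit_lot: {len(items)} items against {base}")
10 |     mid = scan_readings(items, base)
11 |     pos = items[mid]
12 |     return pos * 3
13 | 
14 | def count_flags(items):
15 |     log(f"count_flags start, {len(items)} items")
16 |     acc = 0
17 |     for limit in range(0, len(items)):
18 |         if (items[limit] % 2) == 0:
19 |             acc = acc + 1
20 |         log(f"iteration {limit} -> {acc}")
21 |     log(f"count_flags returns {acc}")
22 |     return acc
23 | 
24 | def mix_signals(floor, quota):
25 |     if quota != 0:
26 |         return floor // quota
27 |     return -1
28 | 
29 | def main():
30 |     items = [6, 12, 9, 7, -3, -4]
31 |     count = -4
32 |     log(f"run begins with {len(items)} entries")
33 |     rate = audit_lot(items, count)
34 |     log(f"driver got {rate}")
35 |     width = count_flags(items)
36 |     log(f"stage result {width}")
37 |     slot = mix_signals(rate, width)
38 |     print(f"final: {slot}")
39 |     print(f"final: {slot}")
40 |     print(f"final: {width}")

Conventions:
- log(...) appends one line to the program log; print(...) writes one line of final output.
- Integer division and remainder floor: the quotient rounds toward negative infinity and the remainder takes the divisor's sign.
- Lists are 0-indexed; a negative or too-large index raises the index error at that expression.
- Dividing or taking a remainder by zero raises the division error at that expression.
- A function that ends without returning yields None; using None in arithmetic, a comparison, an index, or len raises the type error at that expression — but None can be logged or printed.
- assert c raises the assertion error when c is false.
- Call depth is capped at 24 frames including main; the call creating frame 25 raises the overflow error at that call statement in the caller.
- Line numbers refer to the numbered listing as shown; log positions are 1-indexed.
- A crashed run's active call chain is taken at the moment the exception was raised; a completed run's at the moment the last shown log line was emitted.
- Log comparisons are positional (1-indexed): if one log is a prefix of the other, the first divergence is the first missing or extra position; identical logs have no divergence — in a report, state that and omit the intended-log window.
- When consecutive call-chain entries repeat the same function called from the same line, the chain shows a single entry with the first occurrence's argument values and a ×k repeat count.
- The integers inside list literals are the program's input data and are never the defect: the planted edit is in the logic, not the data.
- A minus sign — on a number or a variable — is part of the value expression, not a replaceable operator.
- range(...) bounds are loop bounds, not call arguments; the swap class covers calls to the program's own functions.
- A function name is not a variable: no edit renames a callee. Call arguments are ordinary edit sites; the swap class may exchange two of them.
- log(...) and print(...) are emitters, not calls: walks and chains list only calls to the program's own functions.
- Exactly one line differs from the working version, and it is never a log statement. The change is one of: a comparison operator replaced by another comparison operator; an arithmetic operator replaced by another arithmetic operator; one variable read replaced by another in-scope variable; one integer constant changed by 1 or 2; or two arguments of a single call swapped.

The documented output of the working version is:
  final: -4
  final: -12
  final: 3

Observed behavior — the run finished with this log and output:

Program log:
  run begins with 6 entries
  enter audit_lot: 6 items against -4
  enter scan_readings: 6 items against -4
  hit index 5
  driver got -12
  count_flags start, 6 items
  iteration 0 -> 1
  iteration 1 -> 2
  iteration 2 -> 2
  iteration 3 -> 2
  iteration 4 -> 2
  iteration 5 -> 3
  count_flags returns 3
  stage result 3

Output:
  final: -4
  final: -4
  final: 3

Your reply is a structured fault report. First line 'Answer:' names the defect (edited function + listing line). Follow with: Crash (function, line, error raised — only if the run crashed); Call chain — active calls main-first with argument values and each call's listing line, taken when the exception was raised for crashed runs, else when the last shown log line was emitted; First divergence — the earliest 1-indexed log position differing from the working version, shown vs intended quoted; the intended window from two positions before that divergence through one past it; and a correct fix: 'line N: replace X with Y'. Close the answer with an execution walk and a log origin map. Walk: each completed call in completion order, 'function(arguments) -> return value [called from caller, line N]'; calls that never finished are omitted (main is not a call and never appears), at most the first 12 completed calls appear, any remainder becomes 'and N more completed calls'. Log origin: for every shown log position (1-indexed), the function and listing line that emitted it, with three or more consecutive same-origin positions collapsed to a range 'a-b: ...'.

Answer: the defect is in main at line 39.
Core observation: Log streams are identical — the defect surfaces only in the printed output.
Call chain: main.
First divergence: there is none — every log position agrees.
Execution walk:
  scan_readings([6, 12, 9, 7, -3, -4], -4) -> 5  [called from audit_lot, line 10]
  audit_lot([6, 12, 9, 7, -3, -4], -4) -> -12  [called from main, line 33]
  count_flags([6, 12, 9, 7, -3, -4]) -> 3  [called from main, line 35]
  mix_signals(-12, 3) -> -4  [called from main, line 37]
Log line origins:
  1: logged in main at line 32
  2: logged in audit_lot at line 9
  3: logged in scan_readings at line 2
  4: logged in scan_readings at line 5
  5: logged in main at line 34
  6: logged in count_flags at line 15
  7-12: logged in count_flags at line 20
  13: logged in count_flags at line 21
  14: logged in main at line 36
A correct fix: line 39: replace `slot` with `rate`.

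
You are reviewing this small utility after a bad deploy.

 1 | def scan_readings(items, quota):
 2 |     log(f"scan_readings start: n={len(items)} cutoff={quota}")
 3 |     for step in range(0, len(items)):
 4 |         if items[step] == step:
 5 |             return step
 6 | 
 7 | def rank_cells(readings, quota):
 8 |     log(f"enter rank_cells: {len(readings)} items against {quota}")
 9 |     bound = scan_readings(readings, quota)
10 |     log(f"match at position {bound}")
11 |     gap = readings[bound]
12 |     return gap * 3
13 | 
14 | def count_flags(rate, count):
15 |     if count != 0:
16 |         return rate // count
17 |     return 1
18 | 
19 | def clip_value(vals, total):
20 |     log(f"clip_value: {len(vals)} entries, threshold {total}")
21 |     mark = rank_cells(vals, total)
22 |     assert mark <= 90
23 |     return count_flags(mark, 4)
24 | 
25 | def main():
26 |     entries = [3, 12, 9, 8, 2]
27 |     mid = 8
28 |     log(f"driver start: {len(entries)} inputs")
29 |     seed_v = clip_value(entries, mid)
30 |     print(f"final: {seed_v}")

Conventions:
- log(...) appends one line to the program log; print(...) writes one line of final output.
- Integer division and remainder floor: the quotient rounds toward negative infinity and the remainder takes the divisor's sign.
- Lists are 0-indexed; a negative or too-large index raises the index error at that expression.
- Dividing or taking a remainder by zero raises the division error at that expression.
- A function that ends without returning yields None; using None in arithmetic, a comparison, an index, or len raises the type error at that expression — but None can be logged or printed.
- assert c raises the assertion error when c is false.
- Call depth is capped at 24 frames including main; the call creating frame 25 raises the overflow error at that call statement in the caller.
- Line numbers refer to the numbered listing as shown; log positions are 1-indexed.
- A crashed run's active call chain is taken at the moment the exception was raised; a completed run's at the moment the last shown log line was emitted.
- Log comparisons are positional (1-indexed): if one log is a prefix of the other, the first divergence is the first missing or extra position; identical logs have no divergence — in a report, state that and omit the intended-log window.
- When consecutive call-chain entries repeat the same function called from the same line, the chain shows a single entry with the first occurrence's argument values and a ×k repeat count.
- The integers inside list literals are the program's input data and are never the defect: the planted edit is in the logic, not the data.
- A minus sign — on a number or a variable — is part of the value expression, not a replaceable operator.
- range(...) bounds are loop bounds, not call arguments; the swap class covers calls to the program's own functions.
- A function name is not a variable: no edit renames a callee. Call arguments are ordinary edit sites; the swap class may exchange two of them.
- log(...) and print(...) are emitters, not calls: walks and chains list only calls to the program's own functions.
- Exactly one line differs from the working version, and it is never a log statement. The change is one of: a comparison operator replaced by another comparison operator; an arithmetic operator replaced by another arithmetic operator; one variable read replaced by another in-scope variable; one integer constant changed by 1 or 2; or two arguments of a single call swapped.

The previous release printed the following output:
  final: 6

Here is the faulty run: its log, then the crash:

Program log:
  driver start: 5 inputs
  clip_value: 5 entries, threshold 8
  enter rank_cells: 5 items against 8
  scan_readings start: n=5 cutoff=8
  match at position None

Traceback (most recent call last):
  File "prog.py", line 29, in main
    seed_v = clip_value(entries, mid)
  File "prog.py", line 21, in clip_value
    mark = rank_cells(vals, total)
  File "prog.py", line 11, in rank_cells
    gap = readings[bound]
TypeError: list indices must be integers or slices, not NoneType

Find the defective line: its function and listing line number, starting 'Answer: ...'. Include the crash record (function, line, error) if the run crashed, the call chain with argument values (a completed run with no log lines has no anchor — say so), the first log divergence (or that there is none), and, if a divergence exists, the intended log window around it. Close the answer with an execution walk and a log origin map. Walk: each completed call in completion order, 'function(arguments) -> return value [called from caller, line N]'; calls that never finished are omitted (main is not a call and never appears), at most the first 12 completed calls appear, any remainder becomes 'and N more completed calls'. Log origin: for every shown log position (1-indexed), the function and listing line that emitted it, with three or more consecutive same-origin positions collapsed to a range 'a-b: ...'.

Answer: the defect is in scan_readings at line 4.
Key observation: Position 5 is the first bad log line: 'match at position None' should read 'match at position 3'.
Crash: rank_cells, line 11, TypeError.
Call chain: main -> clip_value([3, 12, 9, 8, 2], 8) (called at line 29) -> rank_cells([3, 12, 9, 8, 2], 8) (called at line 21).
First divergence: position 5 — shown 'match at position None', intended 'match at position 3'.
Intended log window:
  3: enter rank_cells: 5 items against 8
  4: scan_readings start: n=5 cutoff=8
  5: match at position 3
Execution walk:
  scan_readings([3, 12, 9, 8, 2], 8) -> None  [called from rank_cells, line 9]
Origin of each log line:
  1 — main, line 28
  2 — clip_value, line 20
  3 — rank_cells, line 8
  4 — scan_readings, line 2
  5 — rank_cells, line 10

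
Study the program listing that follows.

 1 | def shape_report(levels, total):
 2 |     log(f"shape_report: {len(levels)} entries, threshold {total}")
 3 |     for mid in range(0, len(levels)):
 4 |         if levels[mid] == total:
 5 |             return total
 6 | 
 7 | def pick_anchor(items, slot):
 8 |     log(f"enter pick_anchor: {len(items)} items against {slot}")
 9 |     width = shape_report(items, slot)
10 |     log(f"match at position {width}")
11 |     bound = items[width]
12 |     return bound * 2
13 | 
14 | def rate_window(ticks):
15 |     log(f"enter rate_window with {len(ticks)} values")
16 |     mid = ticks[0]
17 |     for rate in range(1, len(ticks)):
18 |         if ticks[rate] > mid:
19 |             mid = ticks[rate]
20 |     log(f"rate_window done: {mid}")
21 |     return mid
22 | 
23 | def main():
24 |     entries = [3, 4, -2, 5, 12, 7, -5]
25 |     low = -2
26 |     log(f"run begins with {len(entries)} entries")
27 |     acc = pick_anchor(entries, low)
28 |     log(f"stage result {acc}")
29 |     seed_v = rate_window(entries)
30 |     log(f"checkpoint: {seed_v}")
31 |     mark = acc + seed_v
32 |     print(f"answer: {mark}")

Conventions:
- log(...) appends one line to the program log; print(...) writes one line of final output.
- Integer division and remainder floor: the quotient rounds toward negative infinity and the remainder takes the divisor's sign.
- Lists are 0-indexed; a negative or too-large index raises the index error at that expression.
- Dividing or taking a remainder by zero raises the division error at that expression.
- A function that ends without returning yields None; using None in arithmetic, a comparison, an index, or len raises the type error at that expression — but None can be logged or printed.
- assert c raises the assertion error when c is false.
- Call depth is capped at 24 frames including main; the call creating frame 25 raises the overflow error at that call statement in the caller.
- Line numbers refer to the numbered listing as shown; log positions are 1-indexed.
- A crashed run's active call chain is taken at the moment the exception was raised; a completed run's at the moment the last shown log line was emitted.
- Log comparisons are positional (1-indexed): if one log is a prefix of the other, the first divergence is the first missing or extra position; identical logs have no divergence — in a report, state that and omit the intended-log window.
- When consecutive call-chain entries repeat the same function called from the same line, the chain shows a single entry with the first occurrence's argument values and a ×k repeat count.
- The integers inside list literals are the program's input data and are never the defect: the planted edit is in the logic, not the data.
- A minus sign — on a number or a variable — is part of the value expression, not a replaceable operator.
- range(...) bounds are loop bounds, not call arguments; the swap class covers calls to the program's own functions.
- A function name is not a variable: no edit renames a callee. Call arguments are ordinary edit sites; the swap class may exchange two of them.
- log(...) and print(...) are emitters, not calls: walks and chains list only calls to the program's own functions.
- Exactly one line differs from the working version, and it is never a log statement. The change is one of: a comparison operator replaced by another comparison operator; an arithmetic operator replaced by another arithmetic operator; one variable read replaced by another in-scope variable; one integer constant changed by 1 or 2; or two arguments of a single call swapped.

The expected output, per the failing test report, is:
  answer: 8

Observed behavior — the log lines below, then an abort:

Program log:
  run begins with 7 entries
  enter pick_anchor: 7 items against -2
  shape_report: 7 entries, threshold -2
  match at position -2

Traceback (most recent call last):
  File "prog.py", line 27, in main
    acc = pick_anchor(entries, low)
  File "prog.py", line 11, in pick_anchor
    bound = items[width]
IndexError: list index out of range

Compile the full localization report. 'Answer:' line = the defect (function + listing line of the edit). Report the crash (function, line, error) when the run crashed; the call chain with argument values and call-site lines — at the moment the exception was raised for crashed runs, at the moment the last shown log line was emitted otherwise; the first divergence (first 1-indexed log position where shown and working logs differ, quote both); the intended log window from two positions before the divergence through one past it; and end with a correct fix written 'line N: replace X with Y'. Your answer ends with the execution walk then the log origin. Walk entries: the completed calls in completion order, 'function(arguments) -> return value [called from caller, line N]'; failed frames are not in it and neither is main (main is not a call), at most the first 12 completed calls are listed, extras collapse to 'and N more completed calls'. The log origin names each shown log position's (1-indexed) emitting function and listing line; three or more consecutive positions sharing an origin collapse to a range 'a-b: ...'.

Answer: the defect is in shape_report at line 5.
Key observation: Log line 4 is where behavior first shows: 'match at position -2' appears instead of 'match at position 2'.
Crash: pick_anchor, line 11, IndexError.
Call chain: main -> pick_anchor([3, 4, -2, 5, 12, 7, -5], -2) (called at line 27).
First divergence: position 4 — shown 'match at position -2', intended 'match at position 2'.
Intended log window:
  2: enter pick_anchor: 7 items against -2
  3: shape_report: 7 entries, threshold -2
  4: match at position 2
  5: stage result -4
Execution walk:
  shape_report([3, 4, -2, 5, 12, 7, -5], -2) -> -2  [called from pick_anchor, line 9]
Origin of each log line:
  1: logged in main at line 26
  2: logged in pick_anchor at line 8
  3: logged in shape_report at line 2
  4: logged in pick_anchor at line 10
A correct fix: line 5: replace `total` with `mid`.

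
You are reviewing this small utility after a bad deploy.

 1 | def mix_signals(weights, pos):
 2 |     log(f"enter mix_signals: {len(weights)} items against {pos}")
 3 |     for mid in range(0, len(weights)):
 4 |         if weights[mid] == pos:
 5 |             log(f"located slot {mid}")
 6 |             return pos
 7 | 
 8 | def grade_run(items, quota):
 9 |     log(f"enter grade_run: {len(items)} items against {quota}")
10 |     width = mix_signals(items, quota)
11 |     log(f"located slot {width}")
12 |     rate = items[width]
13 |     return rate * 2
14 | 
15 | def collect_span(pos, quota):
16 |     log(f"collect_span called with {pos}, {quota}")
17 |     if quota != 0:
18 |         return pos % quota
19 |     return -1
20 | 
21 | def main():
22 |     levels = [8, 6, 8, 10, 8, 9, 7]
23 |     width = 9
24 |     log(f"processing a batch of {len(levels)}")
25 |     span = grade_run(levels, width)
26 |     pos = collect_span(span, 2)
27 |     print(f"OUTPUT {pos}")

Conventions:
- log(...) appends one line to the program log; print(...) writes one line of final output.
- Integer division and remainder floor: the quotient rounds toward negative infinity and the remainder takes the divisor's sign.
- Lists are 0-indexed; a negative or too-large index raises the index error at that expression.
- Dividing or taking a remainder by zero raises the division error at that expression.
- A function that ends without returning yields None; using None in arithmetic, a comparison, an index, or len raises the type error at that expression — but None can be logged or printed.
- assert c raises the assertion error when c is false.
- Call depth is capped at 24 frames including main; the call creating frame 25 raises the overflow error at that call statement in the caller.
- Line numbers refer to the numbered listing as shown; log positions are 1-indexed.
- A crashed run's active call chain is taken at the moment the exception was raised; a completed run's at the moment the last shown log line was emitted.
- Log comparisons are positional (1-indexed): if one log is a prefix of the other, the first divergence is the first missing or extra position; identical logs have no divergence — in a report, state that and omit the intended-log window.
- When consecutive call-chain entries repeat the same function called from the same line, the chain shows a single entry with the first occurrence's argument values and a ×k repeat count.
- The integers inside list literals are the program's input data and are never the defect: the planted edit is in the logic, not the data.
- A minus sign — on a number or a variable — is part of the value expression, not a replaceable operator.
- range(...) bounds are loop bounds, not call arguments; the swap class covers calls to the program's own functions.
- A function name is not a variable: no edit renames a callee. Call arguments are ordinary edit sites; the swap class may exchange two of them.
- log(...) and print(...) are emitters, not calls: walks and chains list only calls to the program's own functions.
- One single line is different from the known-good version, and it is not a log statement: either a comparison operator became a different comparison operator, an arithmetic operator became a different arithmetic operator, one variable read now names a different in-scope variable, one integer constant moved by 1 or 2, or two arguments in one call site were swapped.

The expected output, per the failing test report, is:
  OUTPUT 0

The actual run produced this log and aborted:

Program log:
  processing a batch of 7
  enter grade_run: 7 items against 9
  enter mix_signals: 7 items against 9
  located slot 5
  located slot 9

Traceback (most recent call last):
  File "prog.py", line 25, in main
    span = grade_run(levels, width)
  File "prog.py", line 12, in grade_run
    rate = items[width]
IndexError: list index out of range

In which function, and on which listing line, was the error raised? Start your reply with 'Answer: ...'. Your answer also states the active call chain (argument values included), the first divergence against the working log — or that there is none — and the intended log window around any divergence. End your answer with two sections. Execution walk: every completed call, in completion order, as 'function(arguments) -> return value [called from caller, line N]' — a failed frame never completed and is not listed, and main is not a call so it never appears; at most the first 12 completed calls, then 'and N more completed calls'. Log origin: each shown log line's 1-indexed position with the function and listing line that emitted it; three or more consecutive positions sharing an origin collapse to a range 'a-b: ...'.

Answer: the error was raised in grade_run, line 12.
The tell: The earliest visible damage is log position 5 — 'located slot 9' rather than the intended 'located slot 5'.
Call chain: main -> grade_run([8, 6, 8, 10, 8, 9, 7], 9) (called at line 25).
First divergence: position 5; shown 'located slot 9' vs intended 'located slot 5'.
Intended log window:
  3: enter mix_signals: 7 items against 9
  4: located slot 5
  5: located slot 5
  6: collect_span called with 18, 2
Execution walk:
  mix_signals([8, 6, 8, 10, 8, 9, 7], 9) -> 9  [called from grade_run, line 10]
Log line origins:
  1: from main, line 24
  2: from grade_run, line 9
  3: from mix_signals, line 2
  4: from mix_signals, line 5
  5: from grade_run, line 11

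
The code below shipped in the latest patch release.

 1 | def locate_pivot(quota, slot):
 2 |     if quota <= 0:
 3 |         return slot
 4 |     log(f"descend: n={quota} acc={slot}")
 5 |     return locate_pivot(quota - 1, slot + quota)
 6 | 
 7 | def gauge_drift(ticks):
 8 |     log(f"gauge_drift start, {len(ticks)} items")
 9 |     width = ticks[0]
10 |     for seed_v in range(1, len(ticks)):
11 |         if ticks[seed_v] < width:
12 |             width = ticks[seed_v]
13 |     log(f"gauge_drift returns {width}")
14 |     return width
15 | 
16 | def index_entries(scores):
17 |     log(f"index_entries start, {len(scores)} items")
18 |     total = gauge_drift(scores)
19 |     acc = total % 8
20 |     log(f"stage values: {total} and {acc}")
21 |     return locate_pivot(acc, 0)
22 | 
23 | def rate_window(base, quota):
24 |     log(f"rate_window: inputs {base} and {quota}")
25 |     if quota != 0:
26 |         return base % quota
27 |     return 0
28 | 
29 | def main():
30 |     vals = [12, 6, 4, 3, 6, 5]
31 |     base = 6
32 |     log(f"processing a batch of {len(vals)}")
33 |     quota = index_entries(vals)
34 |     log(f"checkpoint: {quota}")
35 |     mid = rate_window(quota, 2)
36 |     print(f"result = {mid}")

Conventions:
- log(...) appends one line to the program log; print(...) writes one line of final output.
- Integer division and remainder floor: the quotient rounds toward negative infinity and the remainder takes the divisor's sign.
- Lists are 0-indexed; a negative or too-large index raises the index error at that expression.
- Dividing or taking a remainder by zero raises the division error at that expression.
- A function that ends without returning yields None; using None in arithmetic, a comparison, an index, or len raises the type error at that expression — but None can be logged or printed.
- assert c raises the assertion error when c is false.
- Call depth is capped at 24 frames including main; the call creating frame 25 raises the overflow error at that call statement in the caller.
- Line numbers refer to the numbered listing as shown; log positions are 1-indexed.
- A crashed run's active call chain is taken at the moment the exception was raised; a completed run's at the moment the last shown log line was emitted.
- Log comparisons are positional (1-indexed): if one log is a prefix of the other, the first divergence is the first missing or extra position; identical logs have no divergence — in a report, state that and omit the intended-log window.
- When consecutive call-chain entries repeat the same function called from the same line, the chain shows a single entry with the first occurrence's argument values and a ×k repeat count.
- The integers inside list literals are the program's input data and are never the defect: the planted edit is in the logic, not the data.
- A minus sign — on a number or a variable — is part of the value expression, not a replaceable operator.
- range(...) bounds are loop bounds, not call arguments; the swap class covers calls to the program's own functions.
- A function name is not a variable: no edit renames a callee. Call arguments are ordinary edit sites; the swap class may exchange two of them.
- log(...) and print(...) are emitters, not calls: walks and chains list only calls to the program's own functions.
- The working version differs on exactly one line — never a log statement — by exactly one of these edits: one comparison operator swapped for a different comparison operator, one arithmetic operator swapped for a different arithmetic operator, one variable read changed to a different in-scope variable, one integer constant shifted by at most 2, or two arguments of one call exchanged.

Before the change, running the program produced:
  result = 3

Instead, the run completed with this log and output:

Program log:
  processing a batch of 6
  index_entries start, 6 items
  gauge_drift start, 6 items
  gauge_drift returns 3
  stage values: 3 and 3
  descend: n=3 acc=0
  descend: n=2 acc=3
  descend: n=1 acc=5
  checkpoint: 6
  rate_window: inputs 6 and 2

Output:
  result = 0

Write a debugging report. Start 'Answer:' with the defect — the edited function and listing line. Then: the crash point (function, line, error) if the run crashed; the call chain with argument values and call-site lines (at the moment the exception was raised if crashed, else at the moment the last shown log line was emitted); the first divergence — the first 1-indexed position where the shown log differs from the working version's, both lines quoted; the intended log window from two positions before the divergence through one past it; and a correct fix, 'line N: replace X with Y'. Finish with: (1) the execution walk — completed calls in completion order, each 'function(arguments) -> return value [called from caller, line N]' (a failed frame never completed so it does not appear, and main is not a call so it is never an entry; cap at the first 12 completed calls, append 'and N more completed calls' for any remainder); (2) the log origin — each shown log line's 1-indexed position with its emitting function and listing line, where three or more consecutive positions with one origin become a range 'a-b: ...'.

Answer: the defect is in rate_window at line 26.
Key fact: No log line changed; the fault shows up purely in the output.
Call chain: main -> rate_window(6, 2) (called at line 35).
First divergence: none; the two logs match at every position.
Execution walk:
  gauge_drift([12, 6, 4, 3, 6, 5]) -> 3  [called from index_entries, line 18]
  locate_pivot(0, 6) -> 6  [called from locate_pivot, line 5]
  locate_pivot(1, 5) -> 6  [called from locate_pivot, line 5]
  locate_pivot(2, 3) -> 6  [called from locate_pivot, line 5]
  locate_pivot(3, 0) -> 6  [called from index_entries, line 21]
  index_entries([12, 6, 4, 3, 6, 5]) -> 6  [called from main, line 33]
  rate_window(6, 2) -> 0  [called from main, line 35]
Origin of each log line:
  1: logged in main at line 32
  2: logged in index_entries at line 17
  3: logged in gauge_drift at line 8
  4: logged in gauge_drift at line 13
  5: logged in index_entries at line 20
  6-8: logged in locate_pivot at line 4
  9: logged in main at line 34
  10: logged in rate_window at line 24
A correct fix: line 26: replace `%` with `//`.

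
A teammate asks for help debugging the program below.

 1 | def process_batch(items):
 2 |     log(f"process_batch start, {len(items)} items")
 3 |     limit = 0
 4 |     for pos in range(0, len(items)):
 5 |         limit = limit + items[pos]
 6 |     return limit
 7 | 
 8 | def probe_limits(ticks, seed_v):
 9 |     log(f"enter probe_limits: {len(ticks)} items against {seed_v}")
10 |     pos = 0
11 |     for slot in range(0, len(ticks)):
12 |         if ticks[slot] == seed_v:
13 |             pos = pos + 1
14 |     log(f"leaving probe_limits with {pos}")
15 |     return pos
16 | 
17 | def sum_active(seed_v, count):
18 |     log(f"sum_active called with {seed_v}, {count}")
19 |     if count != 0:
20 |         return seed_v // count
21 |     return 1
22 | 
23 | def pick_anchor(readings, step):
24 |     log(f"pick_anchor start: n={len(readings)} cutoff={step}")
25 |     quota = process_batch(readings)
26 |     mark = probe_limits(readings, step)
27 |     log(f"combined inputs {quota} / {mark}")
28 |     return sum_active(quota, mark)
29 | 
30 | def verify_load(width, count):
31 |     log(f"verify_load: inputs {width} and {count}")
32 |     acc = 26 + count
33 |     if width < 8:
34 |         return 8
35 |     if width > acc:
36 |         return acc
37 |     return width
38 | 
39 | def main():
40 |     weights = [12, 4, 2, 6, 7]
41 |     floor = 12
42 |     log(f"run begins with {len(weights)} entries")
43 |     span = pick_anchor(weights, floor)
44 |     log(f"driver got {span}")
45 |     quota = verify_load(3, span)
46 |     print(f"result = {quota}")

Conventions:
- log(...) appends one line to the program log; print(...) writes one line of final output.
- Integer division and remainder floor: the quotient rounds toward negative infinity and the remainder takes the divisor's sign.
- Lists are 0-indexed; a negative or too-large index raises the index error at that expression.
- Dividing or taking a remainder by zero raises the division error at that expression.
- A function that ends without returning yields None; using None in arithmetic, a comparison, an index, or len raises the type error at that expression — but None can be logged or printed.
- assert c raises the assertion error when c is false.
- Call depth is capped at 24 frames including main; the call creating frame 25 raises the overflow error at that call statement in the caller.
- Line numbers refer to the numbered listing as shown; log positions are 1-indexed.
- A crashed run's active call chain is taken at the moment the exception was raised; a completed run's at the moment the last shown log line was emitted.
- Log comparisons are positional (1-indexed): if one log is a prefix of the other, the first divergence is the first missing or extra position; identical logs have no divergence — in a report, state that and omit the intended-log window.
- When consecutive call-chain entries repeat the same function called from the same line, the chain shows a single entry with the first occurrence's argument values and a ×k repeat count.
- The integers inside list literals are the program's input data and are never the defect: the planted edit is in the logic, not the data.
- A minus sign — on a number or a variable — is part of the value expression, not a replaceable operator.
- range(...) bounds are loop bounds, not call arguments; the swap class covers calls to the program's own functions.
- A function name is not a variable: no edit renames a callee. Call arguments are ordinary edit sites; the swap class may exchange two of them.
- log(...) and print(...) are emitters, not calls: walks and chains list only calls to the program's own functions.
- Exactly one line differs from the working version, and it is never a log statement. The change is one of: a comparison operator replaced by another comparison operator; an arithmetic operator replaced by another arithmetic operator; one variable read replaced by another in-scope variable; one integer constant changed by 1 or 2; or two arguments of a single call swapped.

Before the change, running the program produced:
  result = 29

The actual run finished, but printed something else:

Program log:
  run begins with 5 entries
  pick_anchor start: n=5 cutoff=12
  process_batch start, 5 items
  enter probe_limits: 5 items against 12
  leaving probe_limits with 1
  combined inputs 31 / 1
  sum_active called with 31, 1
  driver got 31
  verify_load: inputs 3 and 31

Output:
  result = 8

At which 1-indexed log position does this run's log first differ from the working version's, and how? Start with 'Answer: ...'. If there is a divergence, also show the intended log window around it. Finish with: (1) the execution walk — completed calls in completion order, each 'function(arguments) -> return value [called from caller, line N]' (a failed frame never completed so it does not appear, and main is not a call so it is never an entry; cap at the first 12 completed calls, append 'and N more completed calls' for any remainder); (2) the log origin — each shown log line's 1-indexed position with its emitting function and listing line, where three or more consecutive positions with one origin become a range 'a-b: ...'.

Answer: at position 9 the run shows 'verify_load: inputs 3 and 31' where the working version logs 'verify_load: inputs 31 and 3'.
Intended log window:
  7: sum_active called with 31, 1
  8: driver got 31
  9: verify_load: inputs 31 and 3
Execution walk:
  process_batch([12, 4, 2, 6, 7]) -> 31  [called from pick_anchor, line 25]
  probe_limits([12, 4, 2, 6, 7], 12) -> 1  [called from pick_anchor, line 26]
  sum_active(31, 1) -> 31  [called from pick_anchor, line 28]
  pick_anchor([12, 4, 2, 6, 7], 12) -> 31  [called from main, line 43]
  verify_load(3, 31) -> 8  [called from main, line 45]
Log origin:
  1: emitted by main (line 42)
  2: emitted by pick_anchor (line 24)
  3: emitted by process_batch (line 2)
  4: emitted by probe_limits (line 9)
  5: emitted by probe_limits (line 14)
  6: emitted by pick_anchor (line 27)
  7: emitted by sum_active (line 18)
  8: emitted by main (line 44)
  9: emitted by verify_load (line 31)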